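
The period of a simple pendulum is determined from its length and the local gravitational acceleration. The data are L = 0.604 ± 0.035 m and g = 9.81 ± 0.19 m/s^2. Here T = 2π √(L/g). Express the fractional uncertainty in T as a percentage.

3.05%

For a monomial T ∝ L^(1/2), g^(-1/2), fractional errors add in quadrature:
  (½·δL/L)² = (0.5×0.0579)² = 0.000839;  (−½·δg/g)² = (-0.5×0.0194)² = 9.38e-05
δT/T = √(0.000933) = 0.0305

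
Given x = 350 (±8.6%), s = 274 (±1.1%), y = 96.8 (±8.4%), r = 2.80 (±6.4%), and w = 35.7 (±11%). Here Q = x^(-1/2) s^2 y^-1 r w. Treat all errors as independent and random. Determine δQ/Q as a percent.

Relative error in a monomial: (δQ/Q)² = Σ (nᵢ · δxᵢ/xᵢ)².
  (−½·δx/x)² = (-0.5×0.0860)² = 0.00185;  (2·δs/s)² = (2×0.0110)² = 0.000484;  (-1·δy/y)² = (-1×0.0840)² = 0.00706;  (1·δr/r)² = (1×0.0640)² = 0.00410;  (1·δw/w)² = (1×0.110)² = 0.0121
δQ/Q = √(0.0256) = 0.160

16.0%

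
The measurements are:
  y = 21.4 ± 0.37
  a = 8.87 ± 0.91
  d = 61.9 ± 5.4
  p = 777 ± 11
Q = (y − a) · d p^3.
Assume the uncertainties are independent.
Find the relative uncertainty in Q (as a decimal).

0.125

Let u = y − a = 12.5. δu = √(δy² + δa²) = √(0.137 + 0.828) = 0.982, so δu/u = 0.0784.
Q is then a monomial in u, d, p:
δQ/Q = √((δu/u)² + (1·δd/d)² + (3·δp/p)²) = √(0.00615 + 0.00761 + 0.00180) = 0.125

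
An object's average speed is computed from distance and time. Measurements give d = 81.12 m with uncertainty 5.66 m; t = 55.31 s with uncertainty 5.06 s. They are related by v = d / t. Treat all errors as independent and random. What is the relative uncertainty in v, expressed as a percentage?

Relative error in a monomial: (δv/v)² = Σ (nᵢ · δxᵢ/xᵢ)².
  (1·δd/d)² = (1×0.0698)² = 0.00487;  (-1·δt/t)² = (-1×0.0915)² = 0.00837
δv/v = √(0.0132) = 0.115

11.5%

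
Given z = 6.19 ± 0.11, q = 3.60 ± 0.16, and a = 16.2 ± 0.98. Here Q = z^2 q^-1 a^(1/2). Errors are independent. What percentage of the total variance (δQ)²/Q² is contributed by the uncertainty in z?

30.4%

(δQ/Q)² = (2·δz/z)² + (-1·δq/q)² + (½·δa/a)²
  z term: (2×0.0178)² = 0.00126
  q term: (-1×0.0444)² = 0.00198
  a term: (0.5×0.0605)² = 0.000915
Total = 0.00415. Share from z = 0.00126/0.00415 = 0.304.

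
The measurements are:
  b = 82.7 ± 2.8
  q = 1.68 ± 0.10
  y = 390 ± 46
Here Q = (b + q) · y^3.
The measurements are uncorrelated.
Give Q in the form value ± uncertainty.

Let u = b + q = 84.4. δu = √(δb² + δq²) = √(7.84 + 0.0100) = 2.80, so δu/u = 0.0332.
Q is then a monomial in u, y:
δQ/Q = √((δu/u)² + (3·δy/y)²) = √(0.00110 + 0.125) = 0.355
Q = 5.01e+09, so δQ = 0.355 × 5.01e+09 = 1.78e+09.

(5.01 ± 1.78) × 10^9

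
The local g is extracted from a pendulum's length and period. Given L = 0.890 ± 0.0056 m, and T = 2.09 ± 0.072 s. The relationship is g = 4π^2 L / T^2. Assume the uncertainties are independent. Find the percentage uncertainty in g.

6.92%

g is a product of powers, so relative uncertainties combine in quadrature:
  (1·δL/L)² = (1×0.00629)² = 3.96e-05;  (-2·δT/T)² = (-2×0.0344)² = 0.00475
δg/g = √(0.00479) = 0.0692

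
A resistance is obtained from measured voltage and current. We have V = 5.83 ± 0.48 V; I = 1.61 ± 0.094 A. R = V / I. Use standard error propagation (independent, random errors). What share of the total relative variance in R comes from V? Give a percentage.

(δR/R)² = (1·δV/V)² + (-1·δI/I)²
  V term: (1×0.0823)² = 0.00678
  I term: (-1×0.0584)² = 0.00341
Total = 0.0102. Share from V = 0.00678/0.0102 = 0.665.

66.5%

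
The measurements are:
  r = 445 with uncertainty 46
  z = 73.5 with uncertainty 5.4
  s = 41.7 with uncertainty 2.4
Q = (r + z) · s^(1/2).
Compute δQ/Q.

Let u = r + z = 518. δu = √(δr² + δz²) = √(2120 + 29.2) = 46.3, so δu/u = 0.0893.
Q is then a monomial in u, s:
δQ/Q = √((δu/u)² + (½·δs/s)²) = √(0.00798 + 0.000828) = 0.0938

0.0938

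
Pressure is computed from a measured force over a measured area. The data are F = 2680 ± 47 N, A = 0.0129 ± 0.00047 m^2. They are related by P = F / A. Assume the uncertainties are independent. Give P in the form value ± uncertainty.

(2.08 ± 0.0840) × 10^5 Pa

Relative error in a monomial: (δP/P)² = Σ (nᵢ · δxᵢ/xᵢ)².
  (1·δF/F)² = (1×0.0175)² = 0.000308;  (-1·δA/A)² = (-1×0.0364)² = 0.00133
δP/P = √(0.00164) = 0.0404
P = 2.08e+05 Pa, so δP = 0.0404 × 2.08e+05 = 8400 Pa.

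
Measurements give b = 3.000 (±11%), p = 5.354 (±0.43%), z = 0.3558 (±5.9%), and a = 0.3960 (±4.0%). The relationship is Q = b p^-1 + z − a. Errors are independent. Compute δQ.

0.0671

Let w = b·p^-1 = 0.5603. δw/w = √((1·δb/b)² + (-1·δp/p)²) = √(0.0121 + 1.85e-05) = 0.110, so δw = 0.0617.
Q = w + z − a: δQ = √(δw² + δz² + δa²) = √(0.00380 + 0.000441 + 0.000251) = 0.0671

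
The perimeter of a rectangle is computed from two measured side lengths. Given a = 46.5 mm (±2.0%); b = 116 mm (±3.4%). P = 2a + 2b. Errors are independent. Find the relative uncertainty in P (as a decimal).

0.0249

Sums and differences: (δP)² = Σ (cᵢ δxᵢ)².
  (2·δa)² = 3.46;  (2·δb)² = 62.2
δP = √(65.7) = 8.10 mm
P = 325 mm, so δP/P = 8.10/325 = 0.0249.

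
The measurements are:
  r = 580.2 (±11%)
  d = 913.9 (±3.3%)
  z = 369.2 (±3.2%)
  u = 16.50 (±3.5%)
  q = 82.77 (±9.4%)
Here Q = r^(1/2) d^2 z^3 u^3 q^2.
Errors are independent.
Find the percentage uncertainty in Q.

Since Q is a product/quotient, work with relative uncertainties:
  (½·δr/r)² = (0.5×0.110)² = 0.00302;  (2·δd/d)² = (2×0.0330)² = 0.00436;  (3·δz/z)² = (3×0.0320)² = 0.00922;  (3·δu/u)² = (3×0.0350)² = 0.0110;  (2·δq/q)² = (2×0.0940)² = 0.0353
δQ/Q = √(0.0630) = 0.251

25.1%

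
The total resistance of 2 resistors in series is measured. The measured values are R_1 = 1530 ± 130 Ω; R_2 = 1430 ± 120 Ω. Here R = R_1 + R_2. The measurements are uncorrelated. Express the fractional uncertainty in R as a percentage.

R is a linear combination, so absolute uncertainties add in quadrature:
  (δR_1)² = 16900;  (δR_2)² = 14400
δR = √(31300) = 177 Ω
R = 2960 Ω, so δR/R = 177/2960 = 0.0598.

5.98%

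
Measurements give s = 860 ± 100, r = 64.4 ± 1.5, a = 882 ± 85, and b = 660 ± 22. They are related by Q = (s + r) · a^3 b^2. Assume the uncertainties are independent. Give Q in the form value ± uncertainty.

Let u = s + r = 924. δu = √(δs² + δr²) = √(10000 + 2.25) = 100, so δu/u = 0.108.
Q is then a monomial in u, a, b:
δQ/Q = √((δu/u)² + (3·δa/a)² + (2·δb/b)²) = √(0.0117 + 0.0836 + 0.00444) = 0.316
Q = 2.76e+17, so δQ = 0.316 × 2.76e+17 = 8.73e+16.

(2.76 ± 0.873) × 10^17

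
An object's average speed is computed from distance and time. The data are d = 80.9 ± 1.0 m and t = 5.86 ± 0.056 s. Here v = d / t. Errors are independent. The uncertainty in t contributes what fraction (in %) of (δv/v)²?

(δv/v)² = (1·δd/d)² + (-1·δt/t)²
  d term: (1×0.0124)² = 0.000153
  t term: (-1×0.00956)² = 9.13e-05
Total = 0.000244. Share from t = 9.13e-05/0.000244 = 0.374.

37.4%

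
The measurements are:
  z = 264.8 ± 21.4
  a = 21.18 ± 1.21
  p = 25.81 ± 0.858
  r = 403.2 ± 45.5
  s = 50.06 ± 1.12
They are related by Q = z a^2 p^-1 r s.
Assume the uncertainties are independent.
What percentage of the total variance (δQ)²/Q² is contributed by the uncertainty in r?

(δQ/Q)² = (1·δz/z)² + (2·δa/a)² + (-1·δp/p)² + (1·δr/r)² + (1·δs/s)²
  z term: (1×0.0808)² = 0.00653
  a term: (2×0.0571)² = 0.0131
  p term: (-1×0.0332)² = 0.00111
  r term: (1×0.113)² = 0.0127
  s term: (1×0.0224)² = 0.000501
Total = 0.0339. Share from r = 0.0127/0.0339 = 0.375.

37.5%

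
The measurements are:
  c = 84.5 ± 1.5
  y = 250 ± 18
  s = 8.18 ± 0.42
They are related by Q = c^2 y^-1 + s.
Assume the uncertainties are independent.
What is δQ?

Let p = c^2·y^-1 = 28.6. δp/p = √((2·δc/c)² + (-1·δy/y)²) = √(0.00126 + 0.00518) = 0.0803, so δp = 2.29.
Q = p + s: δQ = √(δp² + δs²) = √(5.26 + 0.176) = 2.33

2.33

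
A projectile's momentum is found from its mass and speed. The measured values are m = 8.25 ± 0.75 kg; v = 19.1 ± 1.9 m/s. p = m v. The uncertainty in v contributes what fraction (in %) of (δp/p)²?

54.5%

(δp/p)² = (1·δm/m)² + (1·δv/v)²
  m term: (1×0.0909)² = 0.00826
  v term: (1×0.0995)² = 0.00990
Total = 0.0182. Share from v = 0.00990/0.0182 = 0.545.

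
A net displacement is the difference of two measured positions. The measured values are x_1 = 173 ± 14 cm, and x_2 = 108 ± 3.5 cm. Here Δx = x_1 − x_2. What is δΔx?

Each term contributes (cᵢ δxᵢ)² to (δΔx)²:
  (δx_1)² = 196;  (δx_2)² = 12.2
δΔx = √(208) = 14.4 cm

14.4 cm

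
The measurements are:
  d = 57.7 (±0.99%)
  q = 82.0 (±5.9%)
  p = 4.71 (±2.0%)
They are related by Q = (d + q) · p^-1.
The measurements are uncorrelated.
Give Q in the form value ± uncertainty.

Let u = d + q = 140. δu = √(δd² + δq²) = √(0.326 + 23.4) = 4.87, so δu/u = 0.0349.
Q is then a monomial in u, p:
δQ/Q = √((δu/u)² + (-1·δp/p)²) = √(0.00122 + 0.000400) = 0.0402
Q = 29.7, so δQ = 0.0402 × 29.7 = 1.19.

29.7 ± 1.19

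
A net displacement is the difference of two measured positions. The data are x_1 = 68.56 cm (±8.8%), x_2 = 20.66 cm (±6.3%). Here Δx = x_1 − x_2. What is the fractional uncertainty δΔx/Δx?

0.129

For a sum/difference, combine absolute errors in quadrature:
  (δx_1)² = 36.4;  (δx_2)² = 1.69
δΔx = √(38.1) = 6.17 cm
Δx = 47.90 cm, so δΔx/Δx = 6.17/47.90 = 0.129.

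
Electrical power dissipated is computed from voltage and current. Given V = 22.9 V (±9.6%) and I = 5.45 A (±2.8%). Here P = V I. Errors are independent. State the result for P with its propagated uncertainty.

For a monomial P ∝ V, I, fractional errors add in quadrature:
  (1·δV/V)² = (1×0.0960)² = 0.00922;  (1·δI/I)² = (1×0.0280)² = 0.000784
δP/P = √(0.0100) = 0.100
P = 125 W, so δP = 0.100 × 125 = 12.5 W.

125 ± 12.5 W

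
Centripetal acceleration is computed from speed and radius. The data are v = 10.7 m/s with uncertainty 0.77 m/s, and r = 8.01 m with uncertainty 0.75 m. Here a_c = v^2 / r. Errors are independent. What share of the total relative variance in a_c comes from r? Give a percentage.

29.7%

(δa_c/a_c)² = (2·δv/v)² + (-1·δr/r)²
  v term: (2×0.0720)² = 0.0207
  r term: (-1×0.0936)² = 0.00877
Total = 0.0295. Share from r = 0.00877/0.0295 = 0.297.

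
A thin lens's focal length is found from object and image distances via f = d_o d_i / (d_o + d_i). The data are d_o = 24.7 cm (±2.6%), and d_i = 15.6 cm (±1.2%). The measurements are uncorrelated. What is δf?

0.119 cm

∂f/∂d_o = (d_i/(d_o+d_i))² = 0.150;  ∂f/∂d_i = (d_o/(d_o+d_i))² = 0.376
δf = √((∂f/∂d_o · δd_o)² + (∂f/∂d_i · δd_i)²) = √(0.00926 + 0.00495) = 0.119 cm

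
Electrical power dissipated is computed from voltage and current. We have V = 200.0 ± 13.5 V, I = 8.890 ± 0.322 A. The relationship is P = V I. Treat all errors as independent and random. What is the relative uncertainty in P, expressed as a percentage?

For a monomial P ∝ V, I, fractional errors add in quadrature:
  (1·δV/V)² = (1×0.0675)² = 0.00456;  (1·δI/I)² = (1×0.0362)² = 0.00131
δP/P = √(0.00587) = 0.0766

7.66%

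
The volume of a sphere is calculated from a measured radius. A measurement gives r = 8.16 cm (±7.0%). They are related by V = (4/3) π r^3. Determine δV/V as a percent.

V ∝ r^3, so δV/V = |3| · δr/r = 3 × 0.0700 = 0.210.

21.0%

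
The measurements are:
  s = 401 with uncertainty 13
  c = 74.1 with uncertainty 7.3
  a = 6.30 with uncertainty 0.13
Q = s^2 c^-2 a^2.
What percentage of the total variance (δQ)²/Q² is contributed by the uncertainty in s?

(δQ/Q)² = (2·δs/s)² + (-2·δc/c)² + (2·δa/a)²
  s term: (2×0.0324)² = 0.00420
  c term: (-2×0.0985)² = 0.0388
  a term: (2×0.0206)² = 0.00170
Total = 0.0447. Share from s = 0.00420/0.0447 = 0.0940.

9.40%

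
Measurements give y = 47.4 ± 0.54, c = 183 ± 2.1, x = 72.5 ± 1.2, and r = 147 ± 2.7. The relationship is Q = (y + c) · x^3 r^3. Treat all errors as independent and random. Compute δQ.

Let u = y + c = 230. δu = √(δy² + δc²) = √(0.292 + 4.41) = 2.17, so δu/u = 0.00941.
Q is then a monomial in u, x, r:
δQ/Q = √((δu/u)² + (3·δx/x)² + (3·δr/r)²) = √(8.86e-05 + 0.00247 + 0.00304) = 0.0748
Q = 2.79e+14, so δQ = 0.0748 × 2.79e+14 = 2.09e+13.

2.09e+13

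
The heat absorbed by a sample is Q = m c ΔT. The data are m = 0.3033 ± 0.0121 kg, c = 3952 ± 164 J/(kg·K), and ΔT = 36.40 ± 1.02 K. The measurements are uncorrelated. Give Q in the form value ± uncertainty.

43630 ± 2790 J

Q is a product of powers, so relative uncertainties combine in quadrature:
  (1·δm/m)² = (1×0.0399)² = 0.00159;  (1·δc/c)² = (1×0.0415)² = 0.00172;  (1·δΔT/ΔT)² = (1×0.0280)² = 0.000785
δQ/Q = √(0.00410) = 0.0640
Q = 43630 J, so δQ = 0.0640 × 43630 = 2790 J.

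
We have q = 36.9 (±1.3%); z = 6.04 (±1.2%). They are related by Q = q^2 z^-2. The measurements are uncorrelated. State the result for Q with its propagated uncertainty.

37.3 ± 1.32

Q is a product of powers, so relative uncertainties combine in quadrature:
  (2·δq/q)² = (2×0.0130)² = 0.000676;  (-2·δz/z)² = (-2×0.0120)² = 0.000576
δQ/Q = √(0.00125) = 0.0354
Q = 37.3, so δQ = 0.0354 × 37.3 = 1.32.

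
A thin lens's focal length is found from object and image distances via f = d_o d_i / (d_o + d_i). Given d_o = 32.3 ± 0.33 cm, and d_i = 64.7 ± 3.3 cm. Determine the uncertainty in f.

0.394 cm

∂f/∂d_o = (d_i/(d_o+d_i))² = 0.445;  ∂f/∂d_i = (d_o/(d_o+d_i))² = 0.111
δf = √((∂f/∂d_o · δd_o)² + (∂f/∂d_i · δd_i)²) = √(0.0216 + 0.134) = 0.394 cm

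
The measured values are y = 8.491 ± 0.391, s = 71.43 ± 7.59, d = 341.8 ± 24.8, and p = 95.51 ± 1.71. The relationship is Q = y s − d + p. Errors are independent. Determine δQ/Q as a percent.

20.7%

Let w = y·s = 606.5. δw/w = √((1·δy/y)² + (1·δs/s)²) = √(0.00212 + 0.0113) = 0.116, so δw = 70.2.
Q = w − d + p: δQ = √(δw² + δd² + δp²) = √(4930 + 615 + 2.92) = 74.5
Q = 360.2, so δQ/Q = 74.5/360.2 = 0.207.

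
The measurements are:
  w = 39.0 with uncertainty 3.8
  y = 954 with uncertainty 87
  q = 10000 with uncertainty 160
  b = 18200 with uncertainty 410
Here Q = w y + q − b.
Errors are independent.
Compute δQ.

4980

Let p = w·y = 37200. δp/p = √((1·δw/w)² + (1·δy/y)²) = √(0.00949 + 0.00832) = 0.133, so δp = 4970.
Q = p + q − b: δQ = √(δp² + δq² + δb²) = √(2.47e+07 + 25600 + 1.68e+05) = 4980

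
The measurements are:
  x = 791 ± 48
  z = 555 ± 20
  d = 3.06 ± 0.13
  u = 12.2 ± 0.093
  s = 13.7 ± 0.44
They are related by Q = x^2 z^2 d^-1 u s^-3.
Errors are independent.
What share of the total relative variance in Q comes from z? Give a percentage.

16.7%

(δQ/Q)² = (2·δx/x)² + (2·δz/z)² + (-1·δd/d)² + (1·δu/u)² + (-3·δs/s)²
  x term: (2×0.0607)² = 0.0147
  z term: (2×0.0360)² = 0.00519
  d term: (-1×0.0425)² = 0.00180
  u term: (1×0.00762)² = 5.81e-05
  s term: (-3×0.0321)² = 0.00928
Total = 0.0311. Share from z = 0.00519/0.0311 = 0.167.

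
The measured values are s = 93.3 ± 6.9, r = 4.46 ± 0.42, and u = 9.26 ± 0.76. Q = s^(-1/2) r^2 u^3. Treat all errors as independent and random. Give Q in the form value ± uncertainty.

For a monomial Q ∝ s^(-1/2), r^2, u^3, fractional errors add in quadrature:
  (−½·δs/s)² = (-0.5×0.0740)² = 0.00137;  (2·δr/r)² = (2×0.0942)² = 0.0355;  (3·δu/u)² = (3×0.0821)² = 0.0606
δQ/Q = √(0.0975) = 0.312
Q = 1640, so δQ = 0.312 × 1640 = 510.

1640 ± 510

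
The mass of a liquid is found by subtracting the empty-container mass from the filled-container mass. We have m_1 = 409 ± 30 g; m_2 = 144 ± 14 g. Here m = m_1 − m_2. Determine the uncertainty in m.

33.1 g

Sums and differences: (δm)² = Σ (cᵢ δxᵢ)².
  (δm_1)² = 900;  (δm_2)² = 196
δm = √(1100) = 33.1 g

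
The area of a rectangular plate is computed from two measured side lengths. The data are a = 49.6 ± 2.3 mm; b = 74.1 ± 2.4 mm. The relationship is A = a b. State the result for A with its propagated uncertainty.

A is a product of powers, so relative uncertainties combine in quadrature:
  (1·δa/a)² = (1×0.0464)² = 0.00215;  (1·δb/b)² = (1×0.0324)² = 0.00105
δA/A = √(0.00320) = 0.0566
A = 3680 mm^2, so δA = 0.0566 × 3680 = 208 mm^2.

3680 ± 208 mm^2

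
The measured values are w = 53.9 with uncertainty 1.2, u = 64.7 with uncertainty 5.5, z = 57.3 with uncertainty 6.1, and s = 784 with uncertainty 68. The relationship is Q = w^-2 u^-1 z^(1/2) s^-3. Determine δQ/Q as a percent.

28.2%

Since Q is a product/quotient, work with relative uncertainties:
  (-2·δw/w)² = (-2×0.0223)² = 0.00198;  (-1·δu/u)² = (-1×0.0850)² = 0.00723;  (½·δz/z)² = (0.5×0.106)² = 0.00283;  (-3·δs/s)² = (-3×0.0867)² = 0.0677
δQ/Q = √(0.0797) = 0.282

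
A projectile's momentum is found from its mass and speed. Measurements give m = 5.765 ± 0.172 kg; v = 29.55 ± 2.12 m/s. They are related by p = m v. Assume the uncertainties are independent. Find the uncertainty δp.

Relative error in a monomial: (δp/p)² = Σ (nᵢ · δxᵢ/xᵢ)².
  (1·δm/m)² = (1×0.0298)² = 0.000890;  (1·δv/v)² = (1×0.0717)² = 0.00515
δp/p = √(0.00604) = 0.0777
p = 170.4 kg·m/s, so δp = 0.0777 × 170.4 = 13.2 kg·m/s.

13.2 kg·m/s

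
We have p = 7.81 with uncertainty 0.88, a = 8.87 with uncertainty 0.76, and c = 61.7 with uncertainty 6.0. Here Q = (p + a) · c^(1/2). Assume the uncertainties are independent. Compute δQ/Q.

0.0850

Let u = p + a = 16.7. δu = √(δp² + δa²) = √(0.774 + 0.578) = 1.16, so δu/u = 0.0697.
Q is then a monomial in u, c:
δQ/Q = √((δu/u)² + (½·δc/c)²) = √(0.00486 + 0.00236) = 0.0850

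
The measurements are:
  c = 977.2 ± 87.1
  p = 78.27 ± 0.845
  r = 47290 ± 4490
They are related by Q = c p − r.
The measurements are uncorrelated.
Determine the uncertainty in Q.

Let w = c·p = 76490. δw/w = √((1·δc/c)² + (1·δp/p)²) = √(0.00794 + 0.000117) = 0.0898, so δw = 6870.
Q = w − r: δQ = √(δw² + δr²) = √(4.72e+07 + 2.02e+07) = 8200

8200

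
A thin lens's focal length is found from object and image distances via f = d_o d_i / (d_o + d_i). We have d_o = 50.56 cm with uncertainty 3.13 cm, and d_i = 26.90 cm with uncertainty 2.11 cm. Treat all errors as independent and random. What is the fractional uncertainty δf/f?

∂f/∂d_o = (d_i/(d_o+d_i))² = 0.121;  ∂f/∂d_i = (d_o/(d_o+d_i))² = 0.426
δf = √((∂f/∂d_o · δd_o)² + (∂f/∂d_i · δd_i)²) = √(0.142 + 0.808) = 0.975 cm
f = 17.56 cm, so δf/f = 0.975/17.56 = 0.0555.

0.0555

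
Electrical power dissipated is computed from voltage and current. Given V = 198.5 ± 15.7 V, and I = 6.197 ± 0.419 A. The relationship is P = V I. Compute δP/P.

Products/powers → add relative errors in quadrature, weighted by exponent:
  (1·δV/V)² = (1×0.0791)² = 0.00626;  (1·δI/I)² = (1×0.0676)² = 0.00457
δP/P = √(0.0108) = 0.104

0.104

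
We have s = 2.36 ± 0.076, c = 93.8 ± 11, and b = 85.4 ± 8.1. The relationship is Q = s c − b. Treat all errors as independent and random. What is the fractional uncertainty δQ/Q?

Let p = s·c = 221. δp/p = √((1·δs/s)² + (1·δc/c)²) = √(0.00104 + 0.0138) = 0.122, so δp = 26.9.
Q = p − b: δQ = √(δp² + δb²) = √(725 + 65.6) = 28.1
Q = 136, so δQ/Q = 28.1/136 = 0.207.

0.207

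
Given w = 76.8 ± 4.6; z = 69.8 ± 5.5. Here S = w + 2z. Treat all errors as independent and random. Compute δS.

11.9

Sums and differences: (δS)² = Σ (cᵢ δxᵢ)².
  (δw)² = 21.2;  (2·δz)² = 121
δS = √(142) = 11.9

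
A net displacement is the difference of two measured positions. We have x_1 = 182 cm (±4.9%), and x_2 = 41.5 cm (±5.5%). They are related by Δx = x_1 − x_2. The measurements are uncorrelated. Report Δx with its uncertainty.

Each term contributes (cᵢ δxᵢ)² to (δΔx)²:
  (δx_1)² = 79.5;  (δx_2)² = 5.21
δΔx = √(84.7) = 9.21 cm
Δx = 140 cm.

140 ± 9.21 cm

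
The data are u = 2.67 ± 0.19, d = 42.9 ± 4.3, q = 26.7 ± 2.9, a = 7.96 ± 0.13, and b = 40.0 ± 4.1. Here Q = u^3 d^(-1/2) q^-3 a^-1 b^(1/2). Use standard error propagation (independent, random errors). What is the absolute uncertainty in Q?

4.81e-05

Each factor contributes (exponent × relative error)² to (δQ/Q)²:
  (3·δu/u)² = (3×0.0712)² = 0.0456;  (−½·δd/d)² = (-0.5×0.100)² = 0.00251;  (-3·δq/q)² = (-3×0.109)² = 0.106;  (-1·δa/a)² = (-1×0.0163)² = 0.000267;  (½·δb/b)² = (0.5×0.102)² = 0.00263
δQ/Q = √(0.157) = 0.396
Q = 0.000121, so δQ = 0.396 × 0.000121 = 4.81e-05.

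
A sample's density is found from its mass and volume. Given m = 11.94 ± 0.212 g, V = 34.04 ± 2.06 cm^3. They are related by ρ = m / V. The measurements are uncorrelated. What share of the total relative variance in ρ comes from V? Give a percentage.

92.1%

(δρ/ρ)² = (1·δm/m)² + (-1·δV/V)²
  m term: (1×0.0178)² = 0.000315
  V term: (-1×0.0605)² = 0.00366
Total = 0.00398. Share from V = 0.00366/0.00398 = 0.921.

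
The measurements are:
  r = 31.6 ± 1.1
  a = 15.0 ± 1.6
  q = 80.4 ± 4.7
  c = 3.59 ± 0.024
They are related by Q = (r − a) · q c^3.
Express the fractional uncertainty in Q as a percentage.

Let u = r − a = 16.6. δu = √(δr² + δa²) = √(1.21 + 2.56) = 1.94, so δu/u = 0.117.
Q is then a monomial in u, q, c:
δQ/Q = √((δu/u)² + (1·δq/q)² + (3·δc/c)²) = √(0.0137 + 0.00342 + 0.000402) = 0.132

13.2%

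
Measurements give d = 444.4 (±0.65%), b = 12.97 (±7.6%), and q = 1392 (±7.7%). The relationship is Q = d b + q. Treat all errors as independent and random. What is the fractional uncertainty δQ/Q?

0.0632

Let p = d·b = 5764. δp/p = √((1·δd/d)² + (1·δb/b)²) = √(4.23e-05 + 0.00578) = 0.0763, so δp = 440.
Q = p + q: δQ = √(δp² + δq²) = √(1.93e+05 + 11500) = 453
Q = 7156, so δQ/Q = 453/7156 = 0.0632.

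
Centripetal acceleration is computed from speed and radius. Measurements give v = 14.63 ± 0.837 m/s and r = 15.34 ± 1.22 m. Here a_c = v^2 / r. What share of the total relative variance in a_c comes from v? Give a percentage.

67.4%

(δa_c/a_c)² = (2·δv/v)² + (-1·δr/r)²
  v term: (2×0.0572)² = 0.0131
  r term: (-1×0.0795)² = 0.00633
Total = 0.0194. Share from v = 0.0131/0.0194 = 0.674.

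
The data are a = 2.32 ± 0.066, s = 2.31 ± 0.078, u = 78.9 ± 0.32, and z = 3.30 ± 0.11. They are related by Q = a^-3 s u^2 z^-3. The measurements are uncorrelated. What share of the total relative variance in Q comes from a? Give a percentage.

(δQ/Q)² = (-3·δa/a)² + (1·δs/s)² + (2·δu/u)² + (-3·δz/z)²
  a term: (-3×0.0284)² = 0.00728
  s term: (1×0.0338)² = 0.00114
  u term: (2×0.00406)² = 6.58e-05
  z term: (-3×0.0333)² = 0.0100
Total = 0.0185. Share from a = 0.00728/0.0185 = 0.394.

39.4%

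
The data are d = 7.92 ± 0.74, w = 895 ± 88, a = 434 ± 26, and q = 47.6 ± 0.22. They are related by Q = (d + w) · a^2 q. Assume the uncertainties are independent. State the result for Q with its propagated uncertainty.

(8.10 ± 1.25) × 10^9

Let u = d + w = 903. δu = √(δd² + δw²) = √(0.548 + 7740) = 88.0, so δu/u = 0.0975.
Q is then a monomial in u, a, q:
δQ/Q = √((δu/u)² + (2·δa/a)² + (1·δq/q)²) = √(0.00950 + 0.0144 + 2.14e-05) = 0.155
Q = 8.1e+09, so δQ = 0.155 × 8.1e+09 = 1.25e+09.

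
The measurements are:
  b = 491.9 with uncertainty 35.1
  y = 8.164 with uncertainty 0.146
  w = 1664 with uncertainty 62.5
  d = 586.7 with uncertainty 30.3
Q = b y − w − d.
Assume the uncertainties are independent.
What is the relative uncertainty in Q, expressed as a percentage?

Let p = b·y = 4016. δp/p = √((1·δb/b)² + (1·δy/y)²) = √(0.00509 + 0.000320) = 0.0736, so δp = 295.
Q = p − w − d: δQ = √(δp² + δw² + δd²) = √(87300 + 3910 + 918) = 303
Q = 1765, so δQ/Q = 303/1765 = 0.172.

17.2%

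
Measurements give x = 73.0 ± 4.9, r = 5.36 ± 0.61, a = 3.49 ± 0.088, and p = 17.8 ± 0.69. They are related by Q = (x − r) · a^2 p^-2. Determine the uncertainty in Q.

0.306

Let u = x − r = 67.6. δu = √(δx² + δr²) = √(24.0 + 0.372) = 4.94, so δu/u = 0.0730.
Q is then a monomial in u, a, p:
δQ/Q = √((δu/u)² + (2·δa/a)² + (-2·δp/p)²) = √(0.00533 + 0.00254 + 0.00601) = 0.118
Q = 2.60, so δQ = 0.118 × 2.60 = 0.306.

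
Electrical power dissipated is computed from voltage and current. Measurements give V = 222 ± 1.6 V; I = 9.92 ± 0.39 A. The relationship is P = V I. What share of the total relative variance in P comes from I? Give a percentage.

96.7%

(δP/P)² = (1·δV/V)² + (1·δI/I)²
  V term: (1×0.00721)² = 5.19e-05
  I term: (1×0.0393)² = 0.00155
Total = 0.00160. Share from I = 0.00155/0.00160 = 0.967.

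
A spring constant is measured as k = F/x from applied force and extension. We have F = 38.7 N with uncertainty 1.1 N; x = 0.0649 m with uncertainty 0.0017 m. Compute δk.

23.0 N/m

For a monomial k ∝ F, x^-1, fractional errors add in quadrature:
  (1·δF/F)² = (1×0.0284)² = 0.000808;  (-1·δx/x)² = (-1×0.0262)² = 0.000686
δk/k = √(0.00149) = 0.0387
k = 596 N/m, so δk = 0.0387 × 596 = 23.0 N/m.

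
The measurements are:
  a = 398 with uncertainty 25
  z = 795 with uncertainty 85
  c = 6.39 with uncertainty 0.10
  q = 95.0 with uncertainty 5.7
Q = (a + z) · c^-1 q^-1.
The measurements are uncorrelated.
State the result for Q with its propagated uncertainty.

1.97 ± 0.190

Let u = a + z = 1190. δu = √(δa² + δz²) = √(625 + 7220) = 88.6, so δu/u = 0.0743.
Q is then a monomial in u, c, q:
δQ/Q = √((δu/u)² + (-1·δc/c)² + (-1·δq/q)²) = √(0.00552 + 0.000245 + 0.00360) = 0.0967
Q = 1.97, so δQ = 0.0967 × 1.97 = 0.190.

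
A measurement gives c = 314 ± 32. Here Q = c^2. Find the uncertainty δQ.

Q is a product of powers, so relative uncertainties combine in quadrature:
  (2·δc/c)² = (2×0.102)² = 0.0415
δQ/Q = √(0.0415) = 0.204
Q = 98600, so δQ = 0.204 × 98600 = 20100.

20100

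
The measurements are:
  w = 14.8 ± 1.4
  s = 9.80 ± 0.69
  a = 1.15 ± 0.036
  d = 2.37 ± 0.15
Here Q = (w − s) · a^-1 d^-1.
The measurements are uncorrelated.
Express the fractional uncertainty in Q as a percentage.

Let u = w − s = 5.00. δu = √(δw² + δs²) = √(1.96 + 0.476) = 1.56, so δu/u = 0.312.
Q is then a monomial in u, a, d:
δQ/Q = √((δu/u)² + (-1·δa/a)² + (-1·δd/d)²) = √(0.0974 + 0.000980 + 0.00401) = 0.320

32.0%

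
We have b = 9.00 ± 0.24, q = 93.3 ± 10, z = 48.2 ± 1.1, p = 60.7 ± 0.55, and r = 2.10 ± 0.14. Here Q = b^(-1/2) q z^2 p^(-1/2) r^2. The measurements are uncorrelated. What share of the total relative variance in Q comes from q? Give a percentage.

(δQ/Q)² = (−½·δb/b)² + (1·δq/q)² + (2·δz/z)² + (−½·δp/p)² + (2·δr/r)²
  b term: (-0.5×0.0267)² = 0.000178
  q term: (1×0.107)² = 0.0115
  z term: (2×0.0228)² = 0.00208
  p term: (-0.5×0.00906)² = 2.05e-05
  r term: (2×0.0667)² = 0.0178
Total = 0.0315. Share from q = 0.0115/0.0315 = 0.364.

36.4%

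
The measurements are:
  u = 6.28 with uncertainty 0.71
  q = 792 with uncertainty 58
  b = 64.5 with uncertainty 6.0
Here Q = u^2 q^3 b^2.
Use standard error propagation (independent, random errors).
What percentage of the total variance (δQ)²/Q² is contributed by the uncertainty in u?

38.2%

(δQ/Q)² = (2·δu/u)² + (3·δq/q)² + (2·δb/b)²
  u term: (2×0.113)² = 0.0511
  q term: (3×0.0732)² = 0.0483
  b term: (2×0.0930)² = 0.0346
Total = 0.134. Share from u = 0.0511/0.134 = 0.382.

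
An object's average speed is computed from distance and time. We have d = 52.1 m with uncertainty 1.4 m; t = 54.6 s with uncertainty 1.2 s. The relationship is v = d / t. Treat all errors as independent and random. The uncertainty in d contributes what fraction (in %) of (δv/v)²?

59.9%

(δv/v)² = (1·δd/d)² + (-1·δt/t)²
  d term: (1×0.0269)² = 0.000722
  t term: (-1×0.0220)² = 0.000483
Total = 0.00121. Share from d = 0.000722/0.00121 = 0.599.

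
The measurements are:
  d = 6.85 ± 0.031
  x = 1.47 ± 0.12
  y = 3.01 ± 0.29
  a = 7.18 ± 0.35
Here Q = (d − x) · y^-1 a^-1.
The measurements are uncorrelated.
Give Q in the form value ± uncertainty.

0.249 ± 0.0275

Let u = d − x = 5.38. δu = √(δd² + δx²) = √(0.000961 + 0.0144) = 0.124, so δu/u = 0.0230.
Q is then a monomial in u, y, a:
δQ/Q = √((δu/u)² + (-1·δy/y)² + (-1·δa/a)²) = √(0.000531 + 0.00928 + 0.00238) = 0.110
Q = 0.249, so δQ = 0.110 × 0.249 = 0.0275.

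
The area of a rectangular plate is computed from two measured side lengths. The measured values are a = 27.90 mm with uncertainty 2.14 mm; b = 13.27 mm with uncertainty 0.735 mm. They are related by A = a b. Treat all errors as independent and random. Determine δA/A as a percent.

For a monomial A ∝ a, b, fractional errors add in quadrature:
  (1·δa/a)² = (1×0.0767)² = 0.00588;  (1·δb/b)² = (1×0.0554)² = 0.00307
δA/A = √(0.00895) = 0.0946

9.46%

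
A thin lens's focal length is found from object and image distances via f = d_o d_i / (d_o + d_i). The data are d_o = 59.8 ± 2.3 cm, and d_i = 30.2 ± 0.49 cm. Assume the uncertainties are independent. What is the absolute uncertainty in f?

∂f/∂d_o = (d_i/(d_o+d_i))² = 0.113;  ∂f/∂d_i = (d_o/(d_o+d_i))² = 0.441
δf = √((∂f/∂d_o · δd_o)² + (∂f/∂d_i · δd_i)²) = √(0.0671 + 0.0468) = 0.337 cm

0.337 cm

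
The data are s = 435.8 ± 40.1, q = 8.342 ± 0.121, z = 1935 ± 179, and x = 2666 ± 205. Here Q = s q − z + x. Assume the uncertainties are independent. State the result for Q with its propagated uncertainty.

4366 ± 434

Let p = s·q = 3635. δp/p = √((1·δs/s)² + (1·δq/q)²) = √(0.00847 + 0.000210) = 0.0932, so δp = 339.
Q = p − z + x: δQ = √(δp² + δz² + δx²) = √(1.15e+05 + 32000 + 42000) = 434
Q = 4366.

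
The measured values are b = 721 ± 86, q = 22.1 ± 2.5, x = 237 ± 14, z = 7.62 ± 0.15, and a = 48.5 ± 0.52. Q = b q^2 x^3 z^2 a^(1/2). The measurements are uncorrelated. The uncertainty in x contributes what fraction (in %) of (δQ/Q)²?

(δQ/Q)² = (1·δb/b)² + (2·δq/q)² + (3·δx/x)² + (2·δz/z)² + (½·δa/a)²
  b term: (1×0.119)² = 0.0142
  q term: (2×0.113)² = 0.0512
  x term: (3×0.0591)² = 0.0314
  z term: (2×0.0197)² = 0.00155
  a term: (0.5×0.0107)² = 2.87e-05
Total = 0.0984. Share from x = 0.0314/0.0984 = 0.319.

31.9%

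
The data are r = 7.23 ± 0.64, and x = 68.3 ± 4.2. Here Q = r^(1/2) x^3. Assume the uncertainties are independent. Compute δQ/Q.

Q is a product of powers, so relative uncertainties combine in quadrature:
  (½·δr/r)² = (0.5×0.0885)² = 0.00196;  (3·δx/x)² = (3×0.0615)² = 0.0340
δQ/Q = √(0.0360) = 0.190

0.190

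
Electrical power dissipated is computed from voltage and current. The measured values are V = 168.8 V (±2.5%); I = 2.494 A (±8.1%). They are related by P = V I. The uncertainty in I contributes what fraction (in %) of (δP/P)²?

(δP/P)² = (1·δV/V)² + (1·δI/I)²
  V term: (1×0.0250)² = 0.000625
  I term: (1×0.0810)² = 0.00656
Total = 0.00719. Share from I = 0.00656/0.00719 = 0.913.

91.3%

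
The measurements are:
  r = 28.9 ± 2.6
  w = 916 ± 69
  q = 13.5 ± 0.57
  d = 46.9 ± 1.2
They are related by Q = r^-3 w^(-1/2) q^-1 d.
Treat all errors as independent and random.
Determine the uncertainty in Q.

1.32e-06

Since Q is a product/quotient, work with relative uncertainties:
  (-3·δr/r)² = (-3×0.0900)² = 0.0728;  (−½·δw/w)² = (-0.5×0.0753)² = 0.00142;  (-1·δq/q)² = (-1×0.0422)² = 0.00178;  (1·δd/d)² = (1×0.0256)² = 0.000655
δQ/Q = √(0.0767) = 0.277
Q = 4.76e-06, so δQ = 0.277 × 4.76e-06 = 1.32e-06.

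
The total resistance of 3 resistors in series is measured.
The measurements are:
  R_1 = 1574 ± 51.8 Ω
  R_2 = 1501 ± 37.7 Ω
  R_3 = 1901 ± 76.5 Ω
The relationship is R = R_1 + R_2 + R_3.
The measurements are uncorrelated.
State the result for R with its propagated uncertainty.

Sums and differences: (δR)² = Σ (cᵢ δxᵢ)².
  (δR_1)² = 2680;  (δR_2)² = 1420;  (δR_3)² = 5850
δR = √(9960) = 99.8 Ω
R = 4976 Ω.

4976 ± 99.8 Ω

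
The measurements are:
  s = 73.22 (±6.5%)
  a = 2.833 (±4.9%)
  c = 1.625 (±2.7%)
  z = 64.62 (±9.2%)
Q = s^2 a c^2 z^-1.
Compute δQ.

Since Q is a product/quotient, work with relative uncertainties:
  (2·δs/s)² = (2×0.0650)² = 0.0169;  (1·δa/a)² = (1×0.0490)² = 0.00240;  (2·δc/c)² = (2×0.0270)² = 0.00292;  (-1·δz/z)² = (-1×0.0920)² = 0.00846
δQ/Q = √(0.0307) = 0.175
Q = 620.6, so δQ = 0.175 × 620.6 = 109.

109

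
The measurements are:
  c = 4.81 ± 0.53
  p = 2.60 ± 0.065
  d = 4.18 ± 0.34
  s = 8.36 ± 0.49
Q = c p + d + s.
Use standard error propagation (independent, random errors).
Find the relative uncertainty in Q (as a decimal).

0.0612

Let w = c·p = 12.5. δw/w = √((1·δc/c)² + (1·δp/p)²) = √(0.0121 + 0.000625) = 0.113, so δw = 1.41.
Q = w + d + s: δQ = √(δw² + δd² + δs²) = √(2.00 + 0.116 + 0.240) = 1.53
Q = 25.0, so δQ/Q = 1.53/25.0 = 0.0612.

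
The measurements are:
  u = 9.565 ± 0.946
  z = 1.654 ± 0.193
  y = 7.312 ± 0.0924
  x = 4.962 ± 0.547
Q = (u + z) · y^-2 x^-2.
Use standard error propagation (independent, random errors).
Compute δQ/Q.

Let w = u + z = 11.22. δw = √(δu² + δz²) = √(0.895 + 0.0372) = 0.965, so δw/w = 0.0861.
Q is then a monomial in w, y, x:
δQ/Q = √((δw/w)² + (-2·δy/y)² + (-2·δx/x)²) = √(0.00741 + 0.000639 + 0.0486) = 0.238

0.238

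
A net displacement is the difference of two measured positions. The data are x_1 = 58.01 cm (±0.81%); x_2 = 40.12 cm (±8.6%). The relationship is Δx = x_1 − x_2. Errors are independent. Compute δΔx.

3.48 cm

Absolute uncertainties add in quadrature for a linear combination:
  (δx_1)² = 0.221;  (δx_2)² = 11.9
δΔx = √(12.1) = 3.48 cm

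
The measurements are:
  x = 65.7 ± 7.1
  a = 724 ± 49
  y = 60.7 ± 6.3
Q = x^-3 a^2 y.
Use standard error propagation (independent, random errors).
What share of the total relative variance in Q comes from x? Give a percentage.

(δQ/Q)² = (-3·δx/x)² + (2·δa/a)² + (1·δy/y)²
  x term: (-3×0.108)² = 0.105
  a term: (2×0.0677)² = 0.0183
  y term: (1×0.104)² = 0.0108
Total = 0.134. Share from x = 0.105/0.134 = 0.783.

78.3%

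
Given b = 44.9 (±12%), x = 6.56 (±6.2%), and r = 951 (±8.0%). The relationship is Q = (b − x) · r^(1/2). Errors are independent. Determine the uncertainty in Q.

173

Let u = b − x = 38.3. δu = √(δb² + δx²) = √(29.0 + 0.165) = 5.40, so δu/u = 0.141.
Q is then a monomial in u, r:
δQ/Q = √((δu/u)² + (½·δr/r)²) = √(0.0199 + 0.00160) = 0.146
Q = 1180, so δQ = 0.146 × 1180 = 173.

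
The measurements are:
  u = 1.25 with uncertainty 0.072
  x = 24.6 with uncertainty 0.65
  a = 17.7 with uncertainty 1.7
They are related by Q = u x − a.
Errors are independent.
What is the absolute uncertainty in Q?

2.59

Let p = u·x = 30.8. δp/p = √((1·δu/u)² + (1·δx/x)²) = √(0.00332 + 0.000698) = 0.0634, so δp = 1.95.
Q = p − a: δQ = √(δp² + δa²) = √(3.80 + 2.89) = 2.59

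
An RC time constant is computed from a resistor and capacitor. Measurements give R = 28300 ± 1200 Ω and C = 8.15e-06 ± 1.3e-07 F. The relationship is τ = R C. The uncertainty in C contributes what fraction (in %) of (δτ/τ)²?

12.4%

(δτ/τ)² = (1·δR/R)² + (1·δC/C)²
  R term: (1×0.0424)² = 0.00180
  C term: (1×0.0160)² = 0.000254
Total = 0.00205. Share from C = 0.000254/0.00205 = 0.124.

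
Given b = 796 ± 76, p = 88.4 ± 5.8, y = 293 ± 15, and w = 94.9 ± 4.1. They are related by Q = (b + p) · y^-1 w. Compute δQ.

Let u = b + p = 884. δu = √(δb² + δp²) = √(5780 + 33.6) = 76.2, so δu/u = 0.0862.
Q is then a monomial in u, y, w:
δQ/Q = √((δu/u)² + (-1·δy/y)² + (1·δw/w)²) = √(0.00743 + 0.00262 + 0.00187) = 0.109
Q = 286, so δQ = 0.109 × 286 = 31.3.

31.3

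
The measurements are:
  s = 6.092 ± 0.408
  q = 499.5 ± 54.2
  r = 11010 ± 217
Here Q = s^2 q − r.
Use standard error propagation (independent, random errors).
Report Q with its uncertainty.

7528 ± 3200

Let p = s^2·q = 18540. δp/p = √((2·δs/s)² + (1·δq/q)²) = √(0.0179 + 0.0118) = 0.172, so δp = 3200.
Q = p − r: δQ = √(δp² + δr²) = √(1.02e+07 + 47100) = 3200
Q = 7528.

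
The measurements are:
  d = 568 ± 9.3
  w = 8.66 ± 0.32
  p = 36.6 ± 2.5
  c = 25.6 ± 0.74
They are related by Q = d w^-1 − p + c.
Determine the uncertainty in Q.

3.72

Let h = d·w^-1 = 65.6. δh/h = √((1·δd/d)² + (-1·δw/w)²) = √(0.000268 + 0.00137) = 0.0404, so δh = 2.65.
Q = h − p + c: δQ = √(δh² + δp² + δc²) = √(7.03 + 6.25 + 0.548) = 3.72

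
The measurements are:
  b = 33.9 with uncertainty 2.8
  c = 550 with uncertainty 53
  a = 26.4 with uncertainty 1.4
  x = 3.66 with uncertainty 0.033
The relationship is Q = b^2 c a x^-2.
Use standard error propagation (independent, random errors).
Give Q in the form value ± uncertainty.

Relative error in a monomial: (δQ/Q)² = Σ (nᵢ · δxᵢ/xᵢ)².
  (2·δb/b)² = (2×0.0826)² = 0.0273;  (1·δc/c)² = (1×0.0964)² = 0.00929;  (1·δa/a)² = (1×0.0530)² = 0.00281;  (-2·δx/x)² = (-2×0.00902)² = 0.000325
δQ/Q = √(0.0397) = 0.199
Q = 1.25e+06, so δQ = 0.199 × 1.25e+06 = 2.48e+05.

(1.25 ± 0.248) × 10^6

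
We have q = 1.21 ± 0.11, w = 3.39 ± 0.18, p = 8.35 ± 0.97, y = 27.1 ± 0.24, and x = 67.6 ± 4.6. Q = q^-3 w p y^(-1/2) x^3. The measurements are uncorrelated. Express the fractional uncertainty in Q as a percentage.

Q is a product of powers, so relative uncertainties combine in quadrature:
  (-3·δq/q)² = (-3×0.0909)² = 0.0744;  (1·δw/w)² = (1×0.0531)² = 0.00282;  (1·δp/p)² = (1×0.116)² = 0.0135;  (−½·δy/y)² = (-0.5×0.00886)² = 1.96e-05;  (3·δx/x)² = (3×0.0680)² = 0.0417
δQ/Q = √(0.132) = 0.364

36.4%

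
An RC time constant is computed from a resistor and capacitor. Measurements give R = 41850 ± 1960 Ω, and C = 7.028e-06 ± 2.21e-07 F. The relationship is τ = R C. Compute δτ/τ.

0.0564

For a monomial τ ∝ R, C, fractional errors add in quadrature:
  (1·δR/R)² = (1×0.0468)² = 0.00219;  (1·δC/C)² = (1×0.0314)² = 0.000989
δτ/τ = √(0.00318) = 0.0564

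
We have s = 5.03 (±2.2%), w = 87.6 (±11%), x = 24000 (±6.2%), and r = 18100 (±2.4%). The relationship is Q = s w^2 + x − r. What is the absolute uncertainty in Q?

Let p = s·w^2 = 38600. δp/p = √((1·δs/s)² + (2·δw/w)²) = √(0.000484 + 0.0484) = 0.221, so δp = 8530.
Q = p + x − r: δQ = √(δp² + δx² + δr²) = √(7.28e+07 + 2.21e+06 + 1.89e+05) = 8670

8670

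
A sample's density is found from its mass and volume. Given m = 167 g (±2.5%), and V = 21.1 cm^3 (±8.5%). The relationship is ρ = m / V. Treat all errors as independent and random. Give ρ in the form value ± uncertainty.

Each factor contributes (exponent × relative error)² to (δρ/ρ)²:
  (1·δm/m)² = (1×0.0250)² = 0.000625;  (-1·δV/V)² = (-1×0.0850)² = 0.00723
δρ/ρ = √(0.00785) = 0.0886
ρ = 7.91 g/cm^3, so δρ = 0.0886 × 7.91 = 0.701 g/cm^3.

7.91 ± 0.701 g/cm^3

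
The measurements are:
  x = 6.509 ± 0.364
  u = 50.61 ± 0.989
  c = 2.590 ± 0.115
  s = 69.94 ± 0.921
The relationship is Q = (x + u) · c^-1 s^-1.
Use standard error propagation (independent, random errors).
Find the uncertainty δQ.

Let w = x + u = 57.12. δw = √(δx² + δu²) = √(0.132 + 0.978) = 1.05, so δw/w = 0.0185.
Q is then a monomial in w, c, s:
δQ/Q = √((δw/w)² + (-1·δc/c)² + (-1·δs/s)²) = √(0.000340 + 0.00197 + 0.000173) = 0.0499
Q = 0.3153, so δQ = 0.0499 × 0.3153 = 0.0157.

0.0157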